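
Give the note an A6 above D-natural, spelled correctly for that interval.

A sixth above D lands on the letter B.
An augmented sixth spans 10 semitones, so D moves to pitch class 0. On the letter B that is B#.

B#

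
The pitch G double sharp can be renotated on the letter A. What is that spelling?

Plain A sits at the same pitch as G##, so on the letter A the same pitch needs a natural: A.

A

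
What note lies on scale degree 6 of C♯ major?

A#

The C# major scale runs C# D# E# F# G# A# B#.
Degree 6 is A#.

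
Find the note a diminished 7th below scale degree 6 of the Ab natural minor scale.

G

Scale degree 6 of Ab natural minor is Fb.
A diminished seventh (9 semitones) below Fb lands on the letter G, giving G.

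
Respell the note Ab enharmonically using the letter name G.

G#

Ab is pitch class 8. The letter G alone is pitch class 7.
To reach pitch class 8 from G requires an offset of +1 semitone, i.e. sharp: G#.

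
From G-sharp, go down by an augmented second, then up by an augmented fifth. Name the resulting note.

An augmented second down from G# is F (letter F, 3 semitones down).
An augmented fifth up from F is C# (letter C, 8 semitones up).

C#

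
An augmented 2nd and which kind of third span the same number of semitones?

An augmented second spans 3 semitones.
A third spanning 3 semitones is minor (the major third is 4).

minor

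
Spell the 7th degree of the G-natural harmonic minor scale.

The G harmonic minor scale runs G A Bb C D Eb F#.
Degree 7 is F#.

F#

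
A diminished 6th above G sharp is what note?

G up a major sixth is E, so the target letter is E.
From G#, a diminished sixth is 7 semitones up: Eb.

Eb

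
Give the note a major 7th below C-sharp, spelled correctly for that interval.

D

C down a major seventh is Db, so the target letter is D.
From C#, a major seventh is 11 semitones down: D.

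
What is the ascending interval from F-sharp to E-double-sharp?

The letter names run F→E, a span of 6 letter steps, so the interval is some kind of seventh.
F# to E## is 12 semitones. A major seventh is 11, so 12 makes it augmented.

augmented seventh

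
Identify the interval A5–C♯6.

Counting letters A–B–C gives a third.
A→C# = 4 semitones, exactly the major third.

major third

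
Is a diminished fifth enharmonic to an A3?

A diminished fifth spans 6 semitones; an augmented third spans 5.
The spans differ, so they are not enharmonic equivalents.

No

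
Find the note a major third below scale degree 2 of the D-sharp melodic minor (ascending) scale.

Scale degree 2 of D# melodic minor (ascending) is E#.
A major third (4 semitones) below E# lands on the letter C, giving C#.

C#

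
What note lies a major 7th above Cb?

A seventh above C lands on the letter B.
A major seventh spans 11 semitones, so Cb moves to pitch class 10. On the letter B that is Bb.

Bb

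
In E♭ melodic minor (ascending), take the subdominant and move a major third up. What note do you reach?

The subdominant of Eb melodic minor (ascending) is Ab.
A major third (4 semitones) above Ab lands on the letter C, giving C.

C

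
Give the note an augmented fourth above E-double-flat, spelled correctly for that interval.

E up a perfect fourth is A, so the target letter is A.
From Ebb, an augmented fourth is 6 semitones up: Ab.

Ab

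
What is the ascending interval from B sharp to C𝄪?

major second

The letter names run B→C, a span of 1 letter step, so the interval is some kind of second.
B# to C## is 2 semitones. A major second is 2, so 2 makes it major.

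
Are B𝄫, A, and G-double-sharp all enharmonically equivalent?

Yes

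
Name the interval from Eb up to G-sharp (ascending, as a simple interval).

augmented third

The letter names run E→G, a span of 2 letter steps, so the interval is some kind of third.
Eb to G# is 5 semitones. A major third is 4, so 5 makes it augmented.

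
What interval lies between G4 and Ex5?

doubly augmented sixth

Counting letters G–A–B–C–D–E gives a sixth.
G→E## = 11 semitones, 2 wider than the major sixth (9), so doubly augmented.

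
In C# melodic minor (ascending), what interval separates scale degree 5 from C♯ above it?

perfect fourth

Scale degree 5 of C# melodic minor (ascending) is G#.
G# up to C#: letters G→C make it a fourth; 5 semitones makes it perfect.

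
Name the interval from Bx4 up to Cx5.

minor second

Counting letters B–C gives a second.
B##→C## = 1 semitone, 1 narrower than the major second (2), so minor.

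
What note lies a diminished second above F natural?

Gbb

F up a major second is G, so the target letter is G.
From F, a diminished second is 0 semitones up: Gbb.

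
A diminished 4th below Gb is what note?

D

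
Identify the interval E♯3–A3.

diminished fourth

The letter names run E→A, a span of 3 letter steps, so the interval is some kind of fourth.
E# to A is 4 semitones. A perfect fourth is 5, so 4 makes it diminished.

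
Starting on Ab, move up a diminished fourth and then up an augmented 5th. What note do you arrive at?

A diminished fourth up from Ab is Dbb (letter D, 4 semitones up).
An augmented fifth up from Dbb is Ab (letter A, 8 semitones up).

Ab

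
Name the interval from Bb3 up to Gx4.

The letter names run B→G, a span of 5 letter steps, so the interval is some kind of sixth.
Bb to G## is 11 semitones. A major sixth is 9, so 11 makes it doubly augmented.

doubly augmented sixth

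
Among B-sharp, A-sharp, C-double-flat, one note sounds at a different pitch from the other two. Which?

B#

In 12-tone equal temperament, enharmonic equivalents share a pitch class. B# is pitch class 0; A# is pitch class 10; Cbb is pitch class 10.
A# and Cbb share pitch class 10, while B# is pitch class 0.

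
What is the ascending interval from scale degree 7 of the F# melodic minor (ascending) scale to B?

Scale degree 7 of F# melodic minor (ascending) is E#.
E# up to B: letters E→B make it a fifth; 6 semitones makes it diminished.

diminished fifth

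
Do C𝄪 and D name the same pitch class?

Yes

C## = pitch class 2 and D = pitch class 2 — the same pitch class, so they are enharmonic equivalents.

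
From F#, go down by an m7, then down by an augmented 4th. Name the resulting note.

D

A minor seventh down from F# is G# (letter G, 10 semitones down).
An augmented fourth down from G# is D (letter D, 6 semitones down).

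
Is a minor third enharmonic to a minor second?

No

A minor third spans 3 semitones; a minor second spans 1.
The spans differ, so they are not enharmonic equivalents.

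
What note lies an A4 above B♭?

A fourth above B lands on the letter E.
An augmented fourth spans 6 semitones, so Bb moves to pitch class 4. On the letter E that is E.

E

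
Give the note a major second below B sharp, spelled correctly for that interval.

A#

A second below B lands on the letter A.
A major second spans 2 semitones, so B# moves to pitch class 10. On the letter A that is A#.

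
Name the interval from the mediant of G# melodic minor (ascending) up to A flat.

diminished seventh

The mediant of G# melodic minor (ascending) is B.
B up to Ab: letters B→A make it a seventh; 9 semitones makes it diminished.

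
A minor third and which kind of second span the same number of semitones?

A minor third spans 3 semitones.
A second spanning 3 semitones is augmented (the major second is 2).

augmented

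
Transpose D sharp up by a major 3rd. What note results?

F##

A third above D lands on the letter F.
A major third spans 4 semitones, so D# moves to pitch class 7. On the letter F that is F##.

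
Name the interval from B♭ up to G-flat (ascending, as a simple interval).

Counting letters B–C–D–E–F–G gives a sixth.
Bb→Gb = 8 semitones, 1 narrower than the major sixth (9), so minor.

minor sixth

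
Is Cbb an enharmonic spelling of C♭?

No

Two spellings are enharmonically equivalent only if they share a pitch class.
Here Cbb → 10, Cb → 11; 10 ≠ 11, so they are not.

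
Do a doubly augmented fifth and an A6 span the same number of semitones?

No

A doubly augmented fifth spans 9 semitones; an augmented sixth spans 10.
The spans differ, so they are not enharmonic equivalents.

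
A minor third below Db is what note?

Bb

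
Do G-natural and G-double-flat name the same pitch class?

No

G is pitch class 7; Gbb is pitch class 5.
The pitch classes differ (7 vs. 5), so they are not enharmonic equivalents.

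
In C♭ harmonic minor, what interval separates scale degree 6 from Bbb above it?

major second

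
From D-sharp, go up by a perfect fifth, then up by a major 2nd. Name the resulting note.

B#

A perfect fifth up from D# is A# (letter A, 7 semitones up).
A major second up from A# is B# (letter B, 2 semitones up).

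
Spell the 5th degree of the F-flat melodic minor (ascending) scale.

The Fb melodic minor (ascending) scale runs Fb Gb Abb Bbb Cb Db Eb.
Degree 5 is Cb.

Cb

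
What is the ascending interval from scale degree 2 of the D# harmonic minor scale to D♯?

Scale degree 2 of D# harmonic minor is E#.
E# up to D#: letters E→D make it a seventh; 10 semitones makes it minor.

minor seventh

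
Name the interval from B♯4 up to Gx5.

The letter names run B→G, a span of 5 letter steps, so the interval is some kind of sixth.
B# to G## is 9 semitones. A major sixth is 9, so 9 makes it major.

major sixth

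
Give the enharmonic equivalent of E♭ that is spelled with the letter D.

D#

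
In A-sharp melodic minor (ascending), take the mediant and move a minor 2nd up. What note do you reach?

D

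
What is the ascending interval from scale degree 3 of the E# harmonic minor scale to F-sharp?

minor seventh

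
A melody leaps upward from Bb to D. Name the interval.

major third

The letter names run B→D, a span of 2 letter steps, so the interval is some kind of third.
Bb to D is 4 semitones. A major third is 4, so 4 makes it major.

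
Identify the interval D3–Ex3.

Counting letters D–E gives a second.
D→E## = 4 semitones, 2 wider than the major second (2), so doubly augmented.

doubly augmented second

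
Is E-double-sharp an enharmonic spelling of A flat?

No

Two spellings are enharmonically equivalent only if they share a pitch class.
Here E## → 6, Ab → 8; 6 ≠ 8, so they are not.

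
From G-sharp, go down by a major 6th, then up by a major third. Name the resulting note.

D#

A major sixth down from G# is B (letter B, 9 semitones down).
A major third up from B is D# (letter D, 4 semitones up).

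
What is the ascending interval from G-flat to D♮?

augmented fifth

Counting letters G–A–B–C–D gives a fifth.
Gb→D = 8 semitones, 1 wider than the perfect fifth (7), so augmented.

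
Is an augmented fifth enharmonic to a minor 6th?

Yes

An augmented fifth spans 8 semitones; a minor sixth spans 8.
They are enharmonically equivalent.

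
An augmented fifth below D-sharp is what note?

D down a perfect fifth is G, so the target letter is G.
From D#, an augmented fifth is 8 semitones down: G.

G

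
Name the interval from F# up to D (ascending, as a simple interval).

The letter names run F→D, a span of 5 letter steps, so the interval is some kind of sixth.
F# to D is 8 semitones. A major sixth is 9, so 8 makes it minor.

minor sixth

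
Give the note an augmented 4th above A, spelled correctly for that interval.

A up a perfect fourth is D, so the target letter is D.
From A, an augmented fourth is 6 semitones up: D#.

D#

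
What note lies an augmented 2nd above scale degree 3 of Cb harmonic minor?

Scale degree 3 of Cb harmonic minor is Ebb.
An augmented second (3 semitones) above Ebb lands on the letter F, giving F.

F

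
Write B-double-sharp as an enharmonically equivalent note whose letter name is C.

C#

Plain C sits 1 semitone below B##, so on the letter C the same pitch needs a sharp: C#.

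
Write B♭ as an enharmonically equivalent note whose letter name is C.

Bb is pitch class 10. The letter C alone is pitch class 0.
To reach pitch class 10 from C requires an offset of -2 semitones, i.e. double flat: Cbb.

Cbb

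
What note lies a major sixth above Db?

Bb

A sixth above D lands on the letter B.
A major sixth spans 9 semitones, so Db moves to pitch class 10. On the letter B that is Bb.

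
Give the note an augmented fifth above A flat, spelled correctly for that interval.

E

A up a perfect fifth is E, so the target letter is E.
From Ab, an augmented fifth is 8 semitones up: E.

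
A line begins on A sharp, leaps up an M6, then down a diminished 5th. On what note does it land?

A major sixth up from A# is F## (letter F, 9 semitones up).
A diminished fifth down from F## is B## (letter B, 6 semitones down).

B##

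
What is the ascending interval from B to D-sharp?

major third

The letter names run B→D, a span of 2 letter steps, so the interval is some kind of third.
B to D# is 4 semitones. A major third is 4, so 4 makes it major.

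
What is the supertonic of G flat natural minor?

Ab

The Gb natural minor scale runs Gb Ab Bbb Cb Db Ebb Fb.
Degree 2 is Ab.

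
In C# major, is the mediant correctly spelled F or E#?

Each scale degree takes a distinct letter name. Degree 3 of a scale on C must use the letter E.
E# and F are enharmonically the same pitch, but only E# uses the letter E, so it is the correct spelling here.

E#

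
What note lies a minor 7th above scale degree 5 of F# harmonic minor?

B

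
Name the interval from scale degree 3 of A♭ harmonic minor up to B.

Scale degree 3 of Ab harmonic minor is Cb.
Cb up to B: letters C→B make it a seventh; 12 semitones makes it augmented.

augmented seventh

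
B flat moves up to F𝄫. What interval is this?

doubly diminished fifth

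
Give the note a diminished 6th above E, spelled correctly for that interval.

Cb

E up a major sixth is C#, so the target letter is C.
From E, a diminished sixth is 7 semitones up: Cb.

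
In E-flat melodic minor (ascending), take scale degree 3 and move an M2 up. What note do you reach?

Ab

Scale degree 3 of Eb melodic minor (ascending) is Gb.
A major second (2 semitones) above Gb lands on the letter A, giving Ab.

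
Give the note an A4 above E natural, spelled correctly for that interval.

A#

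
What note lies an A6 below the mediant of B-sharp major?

F#

The mediant of B# major is D##.
An augmented sixth (10 semitones) below D## lands on the letter F, giving F#.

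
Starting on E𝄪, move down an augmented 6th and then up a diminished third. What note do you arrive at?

Bb

An augmented sixth down from E## is G# (letter G, 10 semitones down).
A diminished third up from G# is Bb (letter B, 2 semitones up).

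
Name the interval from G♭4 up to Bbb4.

Counting letters G–A–B gives a third.
Gb→Bbb = 3 semitones, 1 narrower than the major third (4), so minor.

minor third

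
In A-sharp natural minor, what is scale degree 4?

D#

Degree 4 takes the letter 3 steps above A, which is D.
In natural minor, degree 4 sits 5 semitones above the tonic. A# + 5 semitones is pitch class 3, spelled on D as D#.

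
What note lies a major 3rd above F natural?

A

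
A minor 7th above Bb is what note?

Ab

A seventh above B lands on the letter A.
A minor seventh spans 10 semitones, so Bb moves to pitch class 8. On the letter A that is Ab.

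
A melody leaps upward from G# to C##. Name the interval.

Counting letters G–A–B–C gives a fourth.
G#→C## = 6 semitones, 1 wider than the perfect fourth (5), so augmented.

augmented fourth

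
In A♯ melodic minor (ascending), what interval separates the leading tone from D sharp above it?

diminished fifth

The leading tone of A# melodic minor (ascending) is G##.
G## up to D#: letters G→D make it a fifth; 6 semitones makes it diminished.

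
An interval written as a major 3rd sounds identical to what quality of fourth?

diminished

A major third spans 4 semitones.
A fourth spanning 4 semitones is diminished (the perfect fourth is 5).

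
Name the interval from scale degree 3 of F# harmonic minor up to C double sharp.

Scale degree 3 of F# harmonic minor is A.
A up to C##: letters A→C make it a third; 5 semitones makes it augmented.

augmented third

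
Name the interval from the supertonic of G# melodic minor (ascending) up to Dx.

augmented fourth

The supertonic of G# melodic minor (ascending) is A#.
A# up to D##: letters A→D make it a fourth; 6 semitones makes it augmented.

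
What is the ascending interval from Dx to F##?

Counting letters D–E–F gives a third.
D##→F## = 3 semitones, 1 narrower than the major third (4), so minor.

minor third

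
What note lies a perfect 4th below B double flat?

Fb

B down a perfect fourth is F#, so the target letter is F.
From Bbb, a perfect fourth is 5 semitones down: Fb.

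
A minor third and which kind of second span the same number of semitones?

augmented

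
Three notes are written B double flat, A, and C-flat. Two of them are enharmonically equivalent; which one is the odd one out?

Cb

In 12-tone equal temperament, enharmonic equivalents share a pitch class. Bbb is pitch class 9; A is pitch class 9; Cb is pitch class 11.
Bbb and A share pitch class 9, while Cb is pitch class 11.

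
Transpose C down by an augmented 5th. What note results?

Fb

C down a perfect fifth is F, so the target letter is F.
From C, an augmented fifth is 8 semitones down: Fb.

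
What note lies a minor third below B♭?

G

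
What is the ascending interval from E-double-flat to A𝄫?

perfect fourth

The letter names run E→A, a span of 3 letter steps, so the interval is some kind of fourth.
Ebb to Abb is 5 semitones. A perfect fourth is 5, so 5 makes it perfect.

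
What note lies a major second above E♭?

A second above E lands on the letter F.
A major second spans 2 semitones, so Eb moves to pitch class 5. On the letter F that is F.

F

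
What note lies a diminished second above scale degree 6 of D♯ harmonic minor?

Scale degree 6 of D# harmonic minor is B.
A diminished second (0 semitones) above B lands on the letter C, giving Cb.

Cb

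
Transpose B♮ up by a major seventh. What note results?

A#

B up a major seventh is A#, so the target letter is A.
From B, a major seventh is 11 semitones up: A#.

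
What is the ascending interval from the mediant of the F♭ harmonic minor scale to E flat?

The mediant of Fb harmonic minor is Abb.
Abb up to Eb: letters A→E make it a fifth; 8 semitones makes it augmented.

augmented fifth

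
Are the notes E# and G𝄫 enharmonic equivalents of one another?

Yes

E# = pitch class 5 and Gbb = pitch class 5 — the same pitch class, so they are enharmonic equivalents.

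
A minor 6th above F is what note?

Db

F up a major sixth is D, so the target letter is D.
From F, a minor sixth is 8 semitones up: Db.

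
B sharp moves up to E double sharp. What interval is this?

augmented fourth

Counting letters B–C–D–E gives a fourth.
B#→E## = 6 semitones, 1 wider than the perfect fourth (5), so augmented.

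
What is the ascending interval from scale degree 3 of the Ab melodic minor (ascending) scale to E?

Scale degree 3 of Ab melodic minor (ascending) is Cb.
Cb up to E: letters C→E make it a third; 5 semitones makes it augmented.

augmented third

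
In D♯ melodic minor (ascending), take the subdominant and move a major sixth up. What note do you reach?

E#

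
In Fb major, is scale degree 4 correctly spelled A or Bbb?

Each scale degree takes a distinct letter name. Degree 4 of a scale on F must use the letter B.
Bbb and A are enharmonically the same pitch, but only Bbb uses the letter B, so it is the correct spelling here.

Bbb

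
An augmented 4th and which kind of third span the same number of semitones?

An augmented fourth spans 6 semitones.
A third spanning 6 semitones is doubly augmented (the major third is 4).

doubly augmented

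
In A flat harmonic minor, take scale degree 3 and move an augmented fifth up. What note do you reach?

G

Scale degree 3 of Ab harmonic minor is Cb.
An augmented fifth (8 semitones) above Cb lands on the letter G, giving G.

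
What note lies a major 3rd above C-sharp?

E#

A third above C lands on the letter E.
A major third spans 4 semitones, so C# moves to pitch class 5. On the letter E that is E#.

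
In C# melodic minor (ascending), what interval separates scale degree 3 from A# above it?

augmented fourth

Scale degree 3 of C# melodic minor (ascending) is E.
E up to A#: letters E→A make it a fourth; 6 semitones makes it augmented.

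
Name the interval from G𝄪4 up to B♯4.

The letter names run G→B, a span of 2 letter steps, so the interval is some kind of third.
G## to B# is 3 semitones. A major third is 4, so 3 makes it minor.

minor third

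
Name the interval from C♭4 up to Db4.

Counting letters C–D gives a second.
Cb→Db = 2 semitones, exactly the major second.

major second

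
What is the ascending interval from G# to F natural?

diminished seventh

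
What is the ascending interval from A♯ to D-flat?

Counting letters A–B–C–D gives a fourth.
A#→Db = 3 semitones, 2 narrower than the perfect fourth (5), so doubly diminished.

doubly diminished fourth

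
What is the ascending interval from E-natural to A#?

augmented fourth

Counting letters E–F–G–A gives a fourth.
E→A# = 6 semitones, 1 wider than the perfect fourth (5), so augmented.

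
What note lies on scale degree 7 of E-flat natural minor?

Db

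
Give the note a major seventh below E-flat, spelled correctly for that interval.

Fb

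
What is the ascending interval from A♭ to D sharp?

The letter names run A→D, a span of 3 letter steps, so the interval is some kind of fourth.
Ab to D# is 7 semitones. A perfect fourth is 5, so 7 makes it doubly augmented.

doubly augmented fourth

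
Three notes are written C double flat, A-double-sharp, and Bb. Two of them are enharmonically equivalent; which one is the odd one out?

A##

In 12-tone equal temperament, enharmonic equivalents share a pitch class. Cbb is pitch class 10; A## is pitch class 11; Bb is pitch class 10.
Cbb and Bb share pitch class 10, while A## is pitch class 11.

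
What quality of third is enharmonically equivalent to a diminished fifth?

A diminished fifth spans 6 semitones.
A third spanning 6 semitones is doubly augmented (the major third is 4).

doubly augmented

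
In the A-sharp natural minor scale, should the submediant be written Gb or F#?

Each scale degree takes a distinct letter name. Degree 6 of a scale on A must use the letter F.
F# and Gb are enharmonically the same pitch, but only F# uses the letter F, so it is the correct spelling here.

F#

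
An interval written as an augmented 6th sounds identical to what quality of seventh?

An augmented sixth spans 10 semitones.
A seventh spanning 10 semitones is minor (the major seventh is 11).

minor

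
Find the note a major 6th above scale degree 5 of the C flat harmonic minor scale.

Eb

Scale degree 5 of Cb harmonic minor is Gb.
A major sixth (9 semitones) above Gb lands on the letter E, giving Eb.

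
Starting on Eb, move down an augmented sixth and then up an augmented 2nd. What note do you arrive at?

An augmented sixth down from Eb is Gbb (letter G, 10 semitones down).
An augmented second up from Gbb is Ab (letter A, 3 semitones up).

Ab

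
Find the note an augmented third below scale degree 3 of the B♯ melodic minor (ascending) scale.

Scale degree 3 of B# melodic minor (ascending) is D#.
An augmented third (5 semitones) below D# lands on the letter B, giving Bb.

Bb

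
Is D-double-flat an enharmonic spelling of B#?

Yes

Dbb = pitch class 0 and B# = pitch class 0 — the same pitch class, so they are enharmonic equivalents.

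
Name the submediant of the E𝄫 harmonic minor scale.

Degree 6 takes the letter 5 steps above E, which is C.
In harmonic minor, degree 6 sits 8 semitones above the tonic. Ebb + 8 semitones is pitch class 10, spelled on C as Cbb.

Cbb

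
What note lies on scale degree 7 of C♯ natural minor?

Degree 7 takes the letter 6 steps above C, which is B.
In natural minor, degree 7 sits 10 semitones above the tonic. C# + 10 semitones is pitch class 11, spelled on B as B.

B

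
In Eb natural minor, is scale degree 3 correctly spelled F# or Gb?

Each scale degree takes a distinct letter name. Degree 3 of a scale on E must use the letter G.
Gb and F# are enharmonically the same pitch, but only Gb uses the letter G, so it is the correct spelling here.

Gb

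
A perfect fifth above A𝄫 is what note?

A fifth above A lands on the letter E.
A perfect fifth spans 7 semitones, so Abb moves to pitch class 2. On the letter E that is Ebb.

Ebb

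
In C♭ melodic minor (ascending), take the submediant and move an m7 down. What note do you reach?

Bb

The submediant of Cb melodic minor (ascending) is Ab.
A minor seventh (10 semitones) below Ab lands on the letter B, giving Bb.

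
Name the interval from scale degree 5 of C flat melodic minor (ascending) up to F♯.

augmented seventh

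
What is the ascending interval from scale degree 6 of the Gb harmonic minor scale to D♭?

Scale degree 6 of Gb harmonic minor is Ebb.
Ebb up to Db: letters E→D make it a seventh; 11 semitones makes it major.

major seventh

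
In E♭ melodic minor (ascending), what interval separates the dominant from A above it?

major seventh

The dominant of Eb melodic minor (ascending) is Bb.
Bb up to A: letters B→A make it a seventh; 11 semitones makes it major.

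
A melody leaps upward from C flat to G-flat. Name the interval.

The letter names run C→G, a span of 4 letter steps, so the interval is some kind of fifth.
Cb to Gb is 7 semitones. A perfect fifth is 7, so 7 makes it perfect.

perfect fifth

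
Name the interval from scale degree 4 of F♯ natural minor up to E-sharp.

Scale degree 4 of F# natural minor is B.
B up to E#: letters B→E make it a fourth; 6 semitones makes it augmented.

augmented fourth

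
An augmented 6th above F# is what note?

D##

F up a major sixth is D, so the target letter is D.
From F#, an augmented sixth is 10 semitones up: D##.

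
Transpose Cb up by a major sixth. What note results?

Ab

C up a major sixth is A, so the target letter is A.
From Cb, a major sixth is 9 semitones up: Ab.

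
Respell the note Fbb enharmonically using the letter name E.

Plain E sits 1 semitone above Fbb, so on the letter E the same pitch needs a flat: Eb.

Eb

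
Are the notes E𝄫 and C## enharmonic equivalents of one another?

Yes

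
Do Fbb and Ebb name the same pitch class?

No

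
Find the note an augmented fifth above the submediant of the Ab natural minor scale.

C

The submediant of Ab natural minor is Fb.
An augmented fifth (8 semitones) above Fb lands on the letter C, giving C.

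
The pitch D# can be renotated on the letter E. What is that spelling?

Plain E sits 1 semitone above D#, so on the letter E the same pitch needs a flat: Eb.

Eb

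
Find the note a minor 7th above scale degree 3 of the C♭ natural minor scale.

Scale degree 3 of Cb natural minor is Ebb.
A minor seventh (10 semitones) above Ebb lands on the letter D, giving Dbb.

Dbb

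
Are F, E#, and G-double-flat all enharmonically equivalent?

F is pitch class 5; E# is pitch class 5; Gbb is pitch class 5.
All spellings map to pitch class 5, so they are enharmonically equivalent.

Yes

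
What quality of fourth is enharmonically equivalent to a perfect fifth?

doubly augmented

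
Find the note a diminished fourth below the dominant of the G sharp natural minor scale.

A##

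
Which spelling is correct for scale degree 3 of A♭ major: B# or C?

Each scale degree takes a distinct letter name. Degree 3 of a scale on A must use the letter C.
C and B# are enharmonically the same pitch, but only C uses the letter C, so it is the correct spelling here.

C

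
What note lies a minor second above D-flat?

D up a major second is E, so the target letter is E.
From Db, a minor second is 1 semitone up: Ebb.

Ebb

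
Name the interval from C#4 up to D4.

minor second

Counting letters C–D gives a second.
C#→D = 1 semitone, 1 narrower than the major second (2), so minor.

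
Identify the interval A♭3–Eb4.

perfect fifth

The letter names run A→E, a span of 4 letter steps, so the interval is some kind of fifth.
Ab to Eb is 7 semitones. A perfect fifth is 7, so 7 makes it perfect.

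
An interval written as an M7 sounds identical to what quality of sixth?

doubly augmented

A major seventh spans 11 semitones.
A sixth spanning 11 semitones is doubly augmented (the major sixth is 9).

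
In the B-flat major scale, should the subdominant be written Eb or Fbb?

Each scale degree takes a distinct letter name. Degree 4 of a scale on B must use the letter E.
Eb and Fbb are enharmonically the same pitch, but only Eb uses the letter E, so it is the correct spelling here.

Eb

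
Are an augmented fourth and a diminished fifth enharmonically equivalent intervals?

Yes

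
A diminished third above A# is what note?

A up a major third is C#, so the target letter is C.
From A#, a diminished third is 2 semitones up: C.

C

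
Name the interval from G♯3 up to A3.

Counting letters G–A gives a second.
G#→A = 1 semitone, 1 narrower than the major second (2), so minor.

minor second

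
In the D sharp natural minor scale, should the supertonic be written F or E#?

E#

Each scale degree takes a distinct letter name. Degree 2 of a scale on D must use the letter E.
E# and F are enharmonically the same pitch, but only E# uses the letter E, so it is the correct spelling here.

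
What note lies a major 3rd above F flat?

A third above F lands on the letter A.
A major third spans 4 semitones, so Fb moves to pitch class 8. On the letter A that is Ab.

Ab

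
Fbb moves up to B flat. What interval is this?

doubly augmented fourth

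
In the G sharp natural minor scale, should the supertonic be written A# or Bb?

A#

Each scale degree takes a distinct letter name. Degree 2 of a scale on G must use the letter A.
A# and Bb are enharmonically the same pitch, but only A# uses the letter A, so it is the correct spelling here.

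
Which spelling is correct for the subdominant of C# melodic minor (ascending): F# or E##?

Each scale degree takes a distinct letter name. Degree 4 of a scale on C must use the letter F.
F# and E## are enharmonically the same pitch, but only F# uses the letter F, so it is the correct spelling here.

F#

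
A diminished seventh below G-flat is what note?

G down a major seventh is Ab, so the target letter is A.
From Gb, a diminished seventh is 9 semitones down: A.

A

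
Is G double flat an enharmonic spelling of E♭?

Gbb is pitch class 5; Eb is pitch class 3.
The pitch classes differ (5 vs. 3), so they are not enharmonic equivalents.

No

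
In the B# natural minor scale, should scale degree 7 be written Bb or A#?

Each scale degree takes a distinct letter name. Degree 7 of a scale on B must use the letter A.
A# and Bb are enharmonically the same pitch, but only A# uses the letter A, so it is the correct spelling here.

A#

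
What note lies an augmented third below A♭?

Fbb

A third below A lands on the letter F.
An augmented third spans 5 semitones, so Ab moves to pitch class 3. On the letter F that is Fbb.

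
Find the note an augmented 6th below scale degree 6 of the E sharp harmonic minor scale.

Scale degree 6 of E# harmonic minor is C#.
An augmented sixth (10 semitones) below C# lands on the letter E, giving Eb.

Eb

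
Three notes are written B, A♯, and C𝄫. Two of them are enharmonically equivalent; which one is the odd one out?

B

In 12-tone equal temperament, enharmonic equivalents share a pitch class. B is pitch class 11; A# is pitch class 10; Cbb is pitch class 10.
A# and Cbb share pitch class 10, while B is pitch class 11.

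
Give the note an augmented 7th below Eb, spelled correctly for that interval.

Fbb

A seventh below E lands on the letter F.
An augmented seventh spans 12 semitones, so Eb moves to pitch class 3. On the letter F that is Fbb.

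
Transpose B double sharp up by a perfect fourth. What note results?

E##

A fourth above B lands on the letter E.
A perfect fourth spans 5 semitones, so B## moves to pitch class 6. On the letter E that is E##.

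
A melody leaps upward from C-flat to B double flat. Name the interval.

minor seventh

Counting letters C–D–E–F–G–A–B gives a seventh.
Cb→Bbb = 10 semitones, 1 narrower than the major seventh (11), so minor.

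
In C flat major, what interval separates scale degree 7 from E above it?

augmented fourth

Scale degree 7 of Cb major is Bb.
Bb up to E: letters B→E make it a fourth; 6 semitones makes it augmented.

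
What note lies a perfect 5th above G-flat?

Db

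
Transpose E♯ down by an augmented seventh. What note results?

E down a major seventh is F, so the target letter is F.
From E#, an augmented seventh is 12 semitones down: F.

F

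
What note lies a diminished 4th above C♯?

F

C up a perfect fourth is F, so the target letter is F.
From C#, a diminished fourth is 4 semitones up: F.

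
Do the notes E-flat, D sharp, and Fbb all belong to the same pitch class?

Yes

Eb = pitch class 3 and D# = pitch class 3 and Fbb = pitch class 3 — the same pitch class, so they are enharmonic equivalents.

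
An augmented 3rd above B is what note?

B up a major third is D#, so the target letter is D.
From B, an augmented third is 5 semitones up: D##.

D##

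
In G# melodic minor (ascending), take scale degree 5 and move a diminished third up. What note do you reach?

Scale degree 5 of G# melodic minor (ascending) is D#.
A diminished third (2 semitones) above D# lands on the letter F, giving F.

F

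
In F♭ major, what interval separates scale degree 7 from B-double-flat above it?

diminished fifth

Scale degree 7 of Fb major is Eb.
Eb up to Bbb: letters E→B make it a fifth; 6 semitones makes it diminished.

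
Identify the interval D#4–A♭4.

Counting letters D–E–F–G–A gives a fifth.
D#→Ab = 5 semitones, 2 narrower than the perfect fifth (7), so doubly diminished.

doubly diminished fifth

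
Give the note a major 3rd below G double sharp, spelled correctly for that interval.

A third below G lands on the letter E.
A major third spans 4 semitones, so G## moves to pitch class 5. On the letter E that is E#.

E#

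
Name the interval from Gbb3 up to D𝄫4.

perfect fifth

Counting letters G–A–B–C–D gives a fifth.
Gbb→Dbb = 7 semitones, exactly the perfect fifth.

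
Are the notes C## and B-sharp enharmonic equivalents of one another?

No

Two spellings are enharmonically equivalent only if they share a pitch class.
Here C## → 2, B# → 0; 0 ≠ 2, so they are not.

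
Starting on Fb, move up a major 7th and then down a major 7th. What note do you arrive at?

A major seventh up from Fb is Eb (letter E, 11 semitones up).
A major seventh down from Eb is Fb (letter F, 11 semitones down).

Fb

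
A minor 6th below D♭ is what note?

F

A sixth below D lands on the letter F.
A minor sixth spans 8 semitones, so Db moves to pitch class 5. On the letter F that is F.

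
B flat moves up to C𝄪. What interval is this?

Counting letters B–C gives a second.
Bb→C## = 4 semitones, 2 wider than the major second (2), so doubly augmented.

doubly augmented second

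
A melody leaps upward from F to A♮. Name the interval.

Counting letters F–G–A gives a third.
F→A = 4 semitones, exactly the major third.

major third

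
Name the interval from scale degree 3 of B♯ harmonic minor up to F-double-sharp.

Scale degree 3 of B# harmonic minor is D#.
D# up to F##: letters D→F make it a third; 4 semitones makes it major.

major third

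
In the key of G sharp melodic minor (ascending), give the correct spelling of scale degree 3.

B

Degree 3 takes the letter 2 steps above G, which is B.
In melodic minor (ascending), degree 3 sits 3 semitones above the tonic. G# + 3 semitones is pitch class 11, spelled on B as B.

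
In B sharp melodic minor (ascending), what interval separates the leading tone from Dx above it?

perfect fourth

The leading tone of B# melodic minor (ascending) is A##.
A## up to D##: letters A→D make it a fourth; 5 semitones makes it perfect.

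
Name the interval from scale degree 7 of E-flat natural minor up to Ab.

perfect fifth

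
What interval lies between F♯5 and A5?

minor third

Counting letters F–G–A gives a third.
F#→A = 3 semitones, 1 narrower than the major third (4), so minor.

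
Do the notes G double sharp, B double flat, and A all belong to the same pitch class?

Yes

G## is pitch class 9; Bbb is pitch class 9; A is pitch class 9.
All spellings map to pitch class 9, so they are enharmonically equivalent.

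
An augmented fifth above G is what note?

D#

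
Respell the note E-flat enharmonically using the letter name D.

Eb is pitch class 3. The letter D alone is pitch class 2.
To reach pitch class 3 from D requires an offset of +1 semitone, i.e. sharp: D#.

D#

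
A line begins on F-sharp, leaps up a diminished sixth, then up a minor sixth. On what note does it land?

Bbb

A diminished sixth up from F# is Db (letter D, 7 semitones up).
A minor sixth up from Db is Bbb (letter B, 8 semitones up).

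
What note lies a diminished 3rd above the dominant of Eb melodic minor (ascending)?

Dbb

The dominant of Eb melodic minor (ascending) is Bb.
A diminished third (2 semitones) above Bb lands on the letter D, giving Dbb.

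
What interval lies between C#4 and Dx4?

augmented second

Counting letters C–D gives a second.
C#→D## = 3 semitones, 1 wider than the major second (2), so augmented.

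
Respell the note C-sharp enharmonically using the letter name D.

Db

C# is pitch class 1. The letter D alone is pitch class 2.
To reach pitch class 1 from D requires an offset of -1 semitone, i.e. flat: Db.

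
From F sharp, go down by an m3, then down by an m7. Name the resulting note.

A minor third down from F# is D# (letter D, 3 semitones down).
A minor seventh down from D# is E# (letter E, 10 semitones down).

E#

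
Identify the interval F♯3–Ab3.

diminished third

Counting letters F–G–A gives a third.
F#→Ab = 2 semitones, 2 narrower than the major third (4), so diminished.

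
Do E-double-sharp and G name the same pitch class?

Two spellings are enharmonically equivalent only if they share a pitch class.
Here E## → 6, G → 7; 6 ≠ 7, so they are not.

No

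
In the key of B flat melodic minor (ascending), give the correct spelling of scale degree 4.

Eb

The Bb melodic minor (ascending) scale runs Bb C Db Eb F G A.
Degree 4 is Eb.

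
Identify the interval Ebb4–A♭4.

augmented fourth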